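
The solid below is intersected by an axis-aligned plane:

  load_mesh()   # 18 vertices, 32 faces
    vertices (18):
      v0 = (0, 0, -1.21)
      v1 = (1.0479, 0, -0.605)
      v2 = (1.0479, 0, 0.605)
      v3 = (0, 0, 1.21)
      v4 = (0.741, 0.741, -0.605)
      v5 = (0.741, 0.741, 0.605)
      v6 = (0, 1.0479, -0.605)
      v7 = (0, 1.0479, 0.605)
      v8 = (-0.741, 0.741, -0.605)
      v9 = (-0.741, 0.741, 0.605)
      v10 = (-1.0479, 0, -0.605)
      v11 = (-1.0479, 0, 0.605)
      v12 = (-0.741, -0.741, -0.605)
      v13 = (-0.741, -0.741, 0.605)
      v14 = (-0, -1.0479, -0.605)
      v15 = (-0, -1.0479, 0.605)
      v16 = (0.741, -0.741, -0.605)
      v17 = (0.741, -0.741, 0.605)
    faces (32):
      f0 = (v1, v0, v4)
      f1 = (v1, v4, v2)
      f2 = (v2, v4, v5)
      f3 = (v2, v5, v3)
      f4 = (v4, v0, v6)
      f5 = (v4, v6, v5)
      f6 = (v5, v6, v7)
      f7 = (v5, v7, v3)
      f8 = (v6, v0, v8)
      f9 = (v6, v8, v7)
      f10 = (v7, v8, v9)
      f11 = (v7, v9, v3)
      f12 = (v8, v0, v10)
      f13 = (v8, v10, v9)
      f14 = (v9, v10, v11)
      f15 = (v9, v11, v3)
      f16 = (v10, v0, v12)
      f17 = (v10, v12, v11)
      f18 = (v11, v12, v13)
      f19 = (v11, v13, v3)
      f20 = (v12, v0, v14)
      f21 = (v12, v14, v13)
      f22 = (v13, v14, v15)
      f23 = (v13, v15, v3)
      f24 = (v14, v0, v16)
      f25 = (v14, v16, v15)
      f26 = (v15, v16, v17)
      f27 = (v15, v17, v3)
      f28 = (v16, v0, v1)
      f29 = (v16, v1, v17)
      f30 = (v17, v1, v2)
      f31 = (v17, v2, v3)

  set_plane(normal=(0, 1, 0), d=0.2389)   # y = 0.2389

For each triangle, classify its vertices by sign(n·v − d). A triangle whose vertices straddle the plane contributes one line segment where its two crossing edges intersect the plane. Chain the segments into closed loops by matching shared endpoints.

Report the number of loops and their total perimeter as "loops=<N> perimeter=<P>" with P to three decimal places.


Straddling triangles (12 of 32):
  (v1,v0,v4) [--+] → (0.2389, 0.2389, -1.01495)–(0.948955, 0.2389, -0.605)  len=0.8199
  (v1,v4,v2) [-+-] → (0.948955, 0.2389, -0.605)–(0.948955, 0.2389, 0.214893)  len=0.8199
  (v2,v4,v5) [-++] → (0.948955, 0.2389, 0.214893)–(0.948955, 0.2389, 0.605)  len=0.3901
  (v2,v5,v3) [-+-] → (0.948955, 0.2389, 0.605)–(0.2389, 0.2389, 1.01495)  len=0.8199
  (v4,v0,v6) [+-+] → (0.2389, 0.2389, -1.01495)–(0, 0.2389, -1.07207)  len=0.2456
  (v5,v7,v3) [++-] → (0, 0.2389, 1.07207)–(0.2389, 0.2389, 1.01495)  len=0.2456
  (v6,v0,v8) [+-+] → (0, 0.2389, -1.07207)–(-0.2389, 0.2389, -1.01495)  len=0.2456
  (v7,v9,v3) [++-] → (-0.2389, 0.2389, 1.01495)–(0, 0.2389, 1.07207)  len=0.2456
  (v8,v0,v10) [+--] → (-0.2389, 0.2389, -1.01495)–(-0.948955, 0.2389, -0.605)  len=0.8199
  (v8,v10,v9) [+-+] → (-0.948955, 0.2389, -0.605)–(-0.948955, 0.2389, -0.214893)  len=0.3901
  (v9,v10,v11) [+--] → (-0.948955, 0.2389, -0.214893)–(-0.948955, 0.2389, 0.605)  len=0.8199
  (v9,v11,v3) [+--] → (-0.948955, 0.2389, 0.605)–(-0.2389, 0.2389, 1.01495)  len=0.8199

Chained into 1 loop(s):
  loop 1: 12 segments, perimeter = 6.6821
Total perimeter = 6.682

loops=1 perimeter=6.682


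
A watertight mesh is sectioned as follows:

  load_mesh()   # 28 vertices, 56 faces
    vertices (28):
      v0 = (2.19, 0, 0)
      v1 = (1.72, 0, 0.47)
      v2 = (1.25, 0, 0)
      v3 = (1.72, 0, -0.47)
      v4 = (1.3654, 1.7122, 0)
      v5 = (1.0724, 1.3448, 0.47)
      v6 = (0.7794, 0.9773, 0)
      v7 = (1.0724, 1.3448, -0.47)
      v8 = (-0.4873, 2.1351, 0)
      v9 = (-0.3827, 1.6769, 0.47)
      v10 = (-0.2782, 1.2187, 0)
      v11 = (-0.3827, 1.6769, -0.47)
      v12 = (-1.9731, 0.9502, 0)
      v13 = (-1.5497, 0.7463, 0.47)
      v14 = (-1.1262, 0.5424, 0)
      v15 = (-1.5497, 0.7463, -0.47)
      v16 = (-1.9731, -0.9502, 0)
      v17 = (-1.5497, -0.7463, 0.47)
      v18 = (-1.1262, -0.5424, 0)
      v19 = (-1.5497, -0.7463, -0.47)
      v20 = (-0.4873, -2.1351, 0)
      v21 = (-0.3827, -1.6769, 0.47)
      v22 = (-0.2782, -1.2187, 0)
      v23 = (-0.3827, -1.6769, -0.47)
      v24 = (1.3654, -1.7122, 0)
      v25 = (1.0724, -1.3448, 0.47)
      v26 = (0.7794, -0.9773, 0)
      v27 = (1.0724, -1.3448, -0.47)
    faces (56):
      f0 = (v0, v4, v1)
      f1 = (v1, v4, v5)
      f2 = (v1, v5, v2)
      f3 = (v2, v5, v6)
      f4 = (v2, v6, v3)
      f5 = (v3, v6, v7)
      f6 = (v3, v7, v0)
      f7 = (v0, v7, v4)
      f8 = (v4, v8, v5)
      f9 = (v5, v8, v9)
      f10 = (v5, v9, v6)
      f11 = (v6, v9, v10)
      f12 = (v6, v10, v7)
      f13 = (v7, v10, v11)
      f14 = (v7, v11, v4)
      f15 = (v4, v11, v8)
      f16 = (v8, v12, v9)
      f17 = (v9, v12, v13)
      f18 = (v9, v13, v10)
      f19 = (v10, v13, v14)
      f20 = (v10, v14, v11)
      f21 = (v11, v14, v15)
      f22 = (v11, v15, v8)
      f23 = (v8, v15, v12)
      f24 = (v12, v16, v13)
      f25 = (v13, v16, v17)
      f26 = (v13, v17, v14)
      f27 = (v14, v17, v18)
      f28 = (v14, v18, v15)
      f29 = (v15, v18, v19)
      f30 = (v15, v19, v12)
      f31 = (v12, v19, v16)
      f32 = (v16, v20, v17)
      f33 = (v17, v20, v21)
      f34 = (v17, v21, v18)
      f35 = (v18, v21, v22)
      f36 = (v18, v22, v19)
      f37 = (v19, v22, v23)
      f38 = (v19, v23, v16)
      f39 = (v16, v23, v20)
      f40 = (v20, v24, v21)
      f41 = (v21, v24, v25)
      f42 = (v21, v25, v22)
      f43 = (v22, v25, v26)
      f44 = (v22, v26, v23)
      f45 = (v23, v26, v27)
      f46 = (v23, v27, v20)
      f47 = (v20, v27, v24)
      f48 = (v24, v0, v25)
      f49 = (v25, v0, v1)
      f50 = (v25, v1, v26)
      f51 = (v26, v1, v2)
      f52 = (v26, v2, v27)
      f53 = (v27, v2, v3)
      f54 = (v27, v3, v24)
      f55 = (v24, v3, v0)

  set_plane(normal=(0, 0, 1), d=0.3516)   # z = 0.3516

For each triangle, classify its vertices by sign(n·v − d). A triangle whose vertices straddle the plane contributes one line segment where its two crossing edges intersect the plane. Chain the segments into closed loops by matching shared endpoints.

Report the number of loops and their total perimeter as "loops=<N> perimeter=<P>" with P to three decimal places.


Straddling triangles (28 of 56):
  (v0,v4,v1) [--+] → (1.63067, 0.431329, 0.3516)–(1.8384, 0, 0.3516)  len=0.4787
  (v1,v4,v5) [+-+] → (1.63067, 0.431329, 0.3516)–(1.14621, 1.43735, 0.3516)  len=1.1166
  (v1,v5,v2) [++-] → (1.11714, 1.00602, 0.3516)–(1.6016, 0, 0.3516)  len=1.1166
  (v2,v5,v6) [-+-] → (1.11714, 1.00602, 0.3516)–(0.998589, 1.25222, 0.3516)  len=0.2733
  (v4,v8,v5) [--+] → (0.679488, 1.54389, 0.3516)–(1.14621, 1.43735, 0.3516)  len=0.4787
  (v5,v8,v9) [+-+] → (0.679488, 1.54389, 0.3516)–(-0.40905, 1.79233, 0.3516)  len=1.1165
  (v5,v9,v6) [++-] → (-0.0899497, 1.50066, 0.3516)–(0.998589, 1.25222, 0.3516)  len=1.1165
  (v6,v9,v10) [-+-] → (-0.0899497, 1.50066, 0.3516)–(-0.356375, 1.56147, 0.3516)  len=0.2733
  (v8,v12,v9) [--+] → (-0.783345, 1.49383, 0.3516)–(-0.40905, 1.79233, 0.3516)  len=0.4787
  (v9,v12,v13) [+-+] → (-0.783345, 1.49383, 0.3516)–(-1.65636, 0.797665, 0.3516)  len=1.1166
  (v9,v13,v10) [++-] → (-1.22939, 0.865305, 0.3516)–(-0.356375, 1.56147, 0.3516)  len=1.1166
  (v10,v13,v14) [-+-] → (-1.22939, 0.865305, 0.3516)–(-1.44301, 0.694935, 0.3516)  len=0.2732
  (v12,v16,v13) [--+] → (-1.65636, 0.318926, 0.3516)–(-1.65636, 0.797665, 0.3516)  len=0.4787
  (v13,v16,v17) [+-+] → (-1.65636, 0.318926, 0.3516)–(-1.65636, -0.797665, 0.3516)  len=1.1166
  (v13,v17,v14) [++-] → (-1.44301, -0.421657, 0.3516)–(-1.44301, 0.694935, 0.3516)  len=1.1166
  (v14,v17,v18) [-+-] → (-1.44301, -0.421657, 0.3516)–(-1.44301, -0.694935, 0.3516)  len=0.2733
  (v16,v20,v17) [--+] → (-1.28207, -1.09616, 0.3516)–(-1.65636, -0.797665, 0.3516)  len=0.4787
  (v17,v20,v21) [+-+] → (-1.28207, -1.09616, 0.3516)–(-0.40905, -1.79233, 0.3516)  len=1.1166
  (v17,v21,v18) [++-] → (-0.569999, -1.3911, 0.3516)–(-1.44301, -0.694935, 0.3516)  len=1.1166
  (v18,v21,v22) [-+-] → (-0.569999, -1.3911, 0.3516)–(-0.356375, -1.56147, 0.3516)  len=0.2732
  (v20,v24,v21) [--+] → (0.0576724, -1.68579, 0.3516)–(-0.40905, -1.79233, 0.3516)  len=0.4787
  (v21,v24,v25) [+-+] → (0.0576724, -1.68579, 0.3516)–(1.14621, -1.43735, 0.3516)  len=1.1165
  (v21,v25,v22) [++-] → (0.732164, -1.31303, 0.3516)–(-0.356375, -1.56147, 0.3516)  len=1.1165
  (v22,v25,v26) [-+-] → (0.732164, -1.31303, 0.3516)–(0.998589, -1.25222, 0.3516)  len=0.2733
  (v24,v0,v25) [--+] → (1.35394, -1.00602, 0.3516)–(1.14621, -1.43735, 0.3516)  len=0.4787
  (v25,v0,v1) [+-+] → (1.35394, -1.00602, 0.3516)–(1.8384, 0, 0.3516)  len=1.1166
  (v25,v1,v26) [++-] → (1.48305, -0.246196, 0.3516)–(0.998589, -1.25222, 0.3516)  len=1.1166
  (v26,v1,v2) [-+-] → (1.48305, -0.246196, 0.3516)–(1.6016, 0, 0.3516)  len=0.2733

Chained into 2 loop(s):
  loop 1: 14 segments, perimeter = 11.1672
  loop 2: 14 segments, perimeter = 9.7289
Total perimeter = 20.896

loops=2 perimeter=20.896


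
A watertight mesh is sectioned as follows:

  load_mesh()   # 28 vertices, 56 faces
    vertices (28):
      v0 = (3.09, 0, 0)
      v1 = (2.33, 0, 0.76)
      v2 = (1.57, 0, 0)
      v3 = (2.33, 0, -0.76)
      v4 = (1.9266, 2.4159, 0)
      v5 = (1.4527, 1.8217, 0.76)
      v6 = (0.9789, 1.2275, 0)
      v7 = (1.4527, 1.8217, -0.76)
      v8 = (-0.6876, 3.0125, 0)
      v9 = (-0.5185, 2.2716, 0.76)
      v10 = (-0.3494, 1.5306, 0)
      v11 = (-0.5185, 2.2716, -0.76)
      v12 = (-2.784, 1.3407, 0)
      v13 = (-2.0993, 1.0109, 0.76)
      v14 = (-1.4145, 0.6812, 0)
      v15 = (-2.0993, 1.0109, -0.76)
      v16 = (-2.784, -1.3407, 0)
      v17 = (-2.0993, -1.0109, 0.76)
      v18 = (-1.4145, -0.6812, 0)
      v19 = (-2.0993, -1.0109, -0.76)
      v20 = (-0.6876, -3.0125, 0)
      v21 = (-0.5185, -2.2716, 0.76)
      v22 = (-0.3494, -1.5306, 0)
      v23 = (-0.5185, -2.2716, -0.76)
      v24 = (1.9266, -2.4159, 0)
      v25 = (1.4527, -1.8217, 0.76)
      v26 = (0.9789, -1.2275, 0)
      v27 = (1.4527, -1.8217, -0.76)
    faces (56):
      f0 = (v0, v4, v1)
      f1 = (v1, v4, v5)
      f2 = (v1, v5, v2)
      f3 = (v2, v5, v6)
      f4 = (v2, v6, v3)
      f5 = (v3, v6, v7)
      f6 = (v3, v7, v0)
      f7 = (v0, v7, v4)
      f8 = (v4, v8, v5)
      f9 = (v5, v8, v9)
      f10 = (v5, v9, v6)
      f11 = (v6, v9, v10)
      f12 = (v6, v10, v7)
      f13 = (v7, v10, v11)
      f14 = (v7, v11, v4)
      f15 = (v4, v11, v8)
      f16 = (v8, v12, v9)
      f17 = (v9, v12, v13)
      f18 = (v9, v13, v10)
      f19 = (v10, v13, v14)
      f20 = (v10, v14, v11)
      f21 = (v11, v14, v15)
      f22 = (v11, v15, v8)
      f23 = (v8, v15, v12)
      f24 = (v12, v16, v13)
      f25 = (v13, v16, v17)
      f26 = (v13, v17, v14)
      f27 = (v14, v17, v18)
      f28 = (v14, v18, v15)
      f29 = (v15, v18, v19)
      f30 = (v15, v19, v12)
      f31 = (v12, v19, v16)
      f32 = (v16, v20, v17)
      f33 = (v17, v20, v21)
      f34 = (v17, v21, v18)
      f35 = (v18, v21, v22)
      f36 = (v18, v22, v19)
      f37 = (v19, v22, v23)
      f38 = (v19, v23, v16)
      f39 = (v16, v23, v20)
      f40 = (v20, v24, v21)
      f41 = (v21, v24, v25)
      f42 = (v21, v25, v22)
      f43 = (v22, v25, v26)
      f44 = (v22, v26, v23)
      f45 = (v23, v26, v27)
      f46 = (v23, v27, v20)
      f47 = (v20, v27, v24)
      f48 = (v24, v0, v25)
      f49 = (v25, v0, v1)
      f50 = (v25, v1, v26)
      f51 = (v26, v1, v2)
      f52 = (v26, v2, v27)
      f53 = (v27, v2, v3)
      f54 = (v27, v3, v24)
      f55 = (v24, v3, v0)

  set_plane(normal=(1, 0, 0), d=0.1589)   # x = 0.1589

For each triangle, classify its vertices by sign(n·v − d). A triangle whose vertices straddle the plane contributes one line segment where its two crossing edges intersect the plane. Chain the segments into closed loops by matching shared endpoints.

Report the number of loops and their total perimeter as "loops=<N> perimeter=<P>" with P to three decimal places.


loops=2 perimeter=8.279

Straddling triangles (16 of 56):
  (v4,v8,v5) [+-+] → (0.1589, 2.81932, 0)–(0.1589, 2.54153, 0.300584)  len=0.4093
  (v5,v8,v9) [+--] → (0.1589, 2.54153, 0.300584)–(0.1589, 2.11699, 0.76)  len=0.6255
  (v5,v9,v6) [+-+] → (0.1589, 2.11699, 0.76)–(0.1589, 1.79927, 0.416188)  len=0.4681
  (v6,v9,v10) [+--] → (0.1589, 1.79927, 0.416188)–(0.1589, 1.41461, 0)  len=0.5667
  (v6,v10,v7) [+-+] → (0.1589, 1.41461, 0)–(0.1589, 1.61271, -0.214365)  len=0.2919
  (v7,v10,v11) [+--] → (0.1589, 1.61271, -0.214365)–(0.1589, 2.11699, -0.76)  len=0.7430
  (v7,v11,v4) [+-+] → (0.1589, 2.11699, -0.76)–(0.1589, 2.31158, -0.549447)  len=0.2867
  (v4,v11,v8) [+--] → (0.1589, 2.31158, -0.549447)–(0.1589, 2.81932, 0)  len=0.7481
  (v20,v24,v21) [-+-] → (0.1589, -2.81932, 0)–(0.1589, -2.31158, 0.549447)  len=0.7481
  (v21,v24,v25) [-++] → (0.1589, -2.31158, 0.549447)–(0.1589, -2.11699, 0.76)  len=0.2867
  (v21,v25,v22) [-+-] → (0.1589, -2.11699, 0.76)–(0.1589, -1.61271, 0.214365)  len=0.7430
  (v22,v25,v26) [-++] → (0.1589, -1.61271, 0.214365)–(0.1589, -1.41461, 0)  len=0.2919
  (v22,v26,v23) [-+-] → (0.1589, -1.41461, 0)–(0.1589, -1.79927, -0.416188)  len=0.5667
  (v23,v26,v27) [-++] → (0.1589, -1.79927, -0.416188)–(0.1589, -2.11699, -0.76)  len=0.4681
  (v23,v27,v20) [-+-] → (0.1589, -2.11699, -0.76)–(0.1589, -2.54153, -0.300584)  len=0.6255
  (v20,v27,v24) [-++] → (0.1589, -2.54153, -0.300584)–(0.1589, -2.81932, 0)  len=0.4093

Chained into 2 loop(s):
  loop 1: 8 segments, perimeter = 4.1394
  loop 2: 8 segments, perimeter = 4.1394
Total perimeter = 8.279


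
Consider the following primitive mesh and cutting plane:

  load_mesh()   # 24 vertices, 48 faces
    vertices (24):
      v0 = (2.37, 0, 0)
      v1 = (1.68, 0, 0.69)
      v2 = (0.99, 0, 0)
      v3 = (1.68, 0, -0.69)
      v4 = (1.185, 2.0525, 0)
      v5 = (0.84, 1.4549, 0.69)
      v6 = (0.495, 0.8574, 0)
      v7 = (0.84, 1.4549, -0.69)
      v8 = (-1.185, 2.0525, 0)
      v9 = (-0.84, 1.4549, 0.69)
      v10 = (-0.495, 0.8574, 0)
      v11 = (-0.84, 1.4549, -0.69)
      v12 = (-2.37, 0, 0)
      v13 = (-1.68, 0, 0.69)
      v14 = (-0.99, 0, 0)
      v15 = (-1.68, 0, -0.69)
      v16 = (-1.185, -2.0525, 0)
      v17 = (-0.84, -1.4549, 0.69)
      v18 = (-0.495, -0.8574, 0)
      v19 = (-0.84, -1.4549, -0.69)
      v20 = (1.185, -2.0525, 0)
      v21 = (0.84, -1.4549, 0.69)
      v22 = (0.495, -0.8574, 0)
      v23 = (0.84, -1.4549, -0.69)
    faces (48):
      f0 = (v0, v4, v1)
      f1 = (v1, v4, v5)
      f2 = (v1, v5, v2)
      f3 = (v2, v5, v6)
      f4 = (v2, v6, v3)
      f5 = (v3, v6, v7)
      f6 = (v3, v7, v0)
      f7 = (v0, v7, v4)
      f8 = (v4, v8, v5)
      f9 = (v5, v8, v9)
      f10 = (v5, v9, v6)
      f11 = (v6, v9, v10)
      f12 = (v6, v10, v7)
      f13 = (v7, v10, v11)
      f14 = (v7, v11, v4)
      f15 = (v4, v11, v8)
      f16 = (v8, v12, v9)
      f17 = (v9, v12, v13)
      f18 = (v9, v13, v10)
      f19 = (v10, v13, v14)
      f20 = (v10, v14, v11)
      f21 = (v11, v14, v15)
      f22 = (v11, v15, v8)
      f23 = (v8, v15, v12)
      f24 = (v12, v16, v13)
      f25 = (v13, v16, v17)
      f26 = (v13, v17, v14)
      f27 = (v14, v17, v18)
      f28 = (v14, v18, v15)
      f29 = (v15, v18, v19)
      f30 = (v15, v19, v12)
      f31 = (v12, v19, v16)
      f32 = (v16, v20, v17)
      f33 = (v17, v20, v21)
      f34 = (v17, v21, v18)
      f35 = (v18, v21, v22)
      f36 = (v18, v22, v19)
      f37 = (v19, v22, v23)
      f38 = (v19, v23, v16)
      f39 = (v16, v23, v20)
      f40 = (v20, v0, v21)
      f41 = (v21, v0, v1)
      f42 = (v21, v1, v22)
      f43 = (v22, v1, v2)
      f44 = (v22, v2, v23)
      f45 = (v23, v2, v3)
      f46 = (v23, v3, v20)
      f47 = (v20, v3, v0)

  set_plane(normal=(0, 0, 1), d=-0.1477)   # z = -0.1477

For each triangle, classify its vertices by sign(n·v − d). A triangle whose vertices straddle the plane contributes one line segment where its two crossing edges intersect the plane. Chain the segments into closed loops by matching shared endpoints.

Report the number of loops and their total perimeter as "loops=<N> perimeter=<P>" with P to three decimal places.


Straddling triangles (24 of 48):
  (v2,v6,v3) [++-] → (0.748659, 0.673867, -0.1477)–(1.1377, 0, -0.1477)  len=0.7781
  (v3,v6,v7) [-+-] → (0.748659, 0.673867, -0.1477)–(0.56885, 0.9853, -0.1477)  len=0.3596
  (v3,v7,v0) [--+] → (2.04249, 0.311433, -0.1477)–(2.2223, 0, -0.1477)  len=0.3596
  (v0,v7,v4) [+-+] → (2.04249, 0.311433, -0.1477)–(1.11115, 1.92458, -0.1477)  len=1.8627
  (v6,v10,v7) [++-] → (-0.209233, 0.9853, -0.1477)–(0.56885, 0.9853, -0.1477)  len=0.7781
  (v7,v10,v11) [-+-] → (-0.209233, 0.9853, -0.1477)–(-0.56885, 0.9853, -0.1477)  len=0.3596
  (v7,v11,v4) [--+] → (0.751533, 1.92458, -0.1477)–(1.11115, 1.92458, -0.1477)  len=0.3596
  (v4,v11,v8) [+-+] → (0.751533, 1.92458, -0.1477)–(-1.11115, 1.92458, -0.1477)  len=1.8627
  (v10,v14,v11) [++-] → (-0.957891, 0.311433, -0.1477)–(-0.56885, 0.9853, -0.1477)  len=0.7781
  (v11,v14,v15) [-+-] → (-0.957891, 0.311433, -0.1477)–(-1.1377, 0, -0.1477)  len=0.3596
  (v11,v15,v8) [--+] → (-1.29096, 1.61315, -0.1477)–(-1.11115, 1.92458, -0.1477)  len=0.3596
  (v8,v15,v12) [+-+] → (-1.29096, 1.61315, -0.1477)–(-2.2223, 0, -0.1477)  len=1.8627
  (v14,v18,v15) [++-] → (-0.748659, -0.673867, -0.1477)–(-1.1377, 0, -0.1477)  len=0.7781
  (v15,v18,v19) [-+-] → (-0.748659, -0.673867, -0.1477)–(-0.56885, -0.9853, -0.1477)  len=0.3596
  (v15,v19,v12) [--+] → (-2.04249, -0.311433, -0.1477)–(-2.2223, 0, -0.1477)  len=0.3596
  (v12,v19,v16) [+-+] → (-2.04249, -0.311433, -0.1477)–(-1.11115, -1.92458, -0.1477)  len=1.8627
  (v18,v22,v19) [++-] → (0.209233, -0.9853, -0.1477)–(-0.56885, -0.9853, -0.1477)  len=0.7781
  (v19,v22,v23) [-+-] → (0.209233, -0.9853, -0.1477)–(0.56885, -0.9853, -0.1477)  len=0.3596
  (v19,v23,v16) [--+] → (-0.751533, -1.92458, -0.1477)–(-1.11115, -1.92458, -0.1477)  len=0.3596
  (v16,v23,v20) [+-+] → (-0.751533, -1.92458, -0.1477)–(1.11115, -1.92458, -0.1477)  len=1.8627
  (v22,v2,v23) [++-] → (0.957891, -0.311433, -0.1477)–(0.56885, -0.9853, -0.1477)  len=0.7781
  (v23,v2,v3) [-+-] → (0.957891, -0.311433, -0.1477)–(1.1377, 0, -0.1477)  len=0.3596
  (v23,v3,v20) [--+] → (1.29096, -1.61315, -0.1477)–(1.11115, -1.92458, -0.1477)  len=0.3596
  (v20,v3,v0) [+-+] → (1.29096, -1.61315, -0.1477)–(2.2223, 0, -0.1477)  len=1.8627

Chained into 2 loop(s):
  loop 1: 12 segments, perimeter = 6.8263
  loop 2: 12 segments, perimeter = 13.3338
Total perimeter = 20.160

loops=2 perimeter=20.160


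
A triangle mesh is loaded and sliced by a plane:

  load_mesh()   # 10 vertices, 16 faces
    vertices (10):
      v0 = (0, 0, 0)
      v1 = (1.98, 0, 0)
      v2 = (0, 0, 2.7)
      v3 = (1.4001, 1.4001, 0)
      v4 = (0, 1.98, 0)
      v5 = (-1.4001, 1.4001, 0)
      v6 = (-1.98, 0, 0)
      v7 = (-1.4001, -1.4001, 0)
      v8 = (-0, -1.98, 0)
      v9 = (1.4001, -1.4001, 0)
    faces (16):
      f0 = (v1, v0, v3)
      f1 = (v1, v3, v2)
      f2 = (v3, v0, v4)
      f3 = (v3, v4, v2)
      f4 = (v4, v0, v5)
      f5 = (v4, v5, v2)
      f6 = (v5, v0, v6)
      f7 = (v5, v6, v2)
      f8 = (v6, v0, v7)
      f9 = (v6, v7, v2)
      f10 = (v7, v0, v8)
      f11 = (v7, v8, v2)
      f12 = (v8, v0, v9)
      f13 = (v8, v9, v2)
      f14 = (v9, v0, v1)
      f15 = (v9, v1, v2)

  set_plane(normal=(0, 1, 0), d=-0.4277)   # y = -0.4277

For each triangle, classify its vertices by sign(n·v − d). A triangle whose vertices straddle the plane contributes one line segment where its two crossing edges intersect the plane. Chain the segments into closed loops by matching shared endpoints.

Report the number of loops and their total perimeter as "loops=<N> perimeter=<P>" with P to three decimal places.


Straddling triangles (8 of 16):
  (v6,v0,v7) [++-] → (-0.4277, -0.4277, 0)–(-1.80285, -0.4277, 0)  len=1.3752
  (v6,v7,v2) [+-+] → (-1.80285, -0.4277, 0)–(-0.4277, -0.4277, 1.87521)  len=2.3254
  (v7,v0,v8) [-+-] → (-0.4277, -0.4277, 0)–(0, -0.4277, 0)  len=0.4277
  (v7,v8,v2) [--+] → (0, -0.4277, 2.11677)–(-0.4277, -0.4277, 1.87521)  len=0.4912
  (v8,v0,v9) [-+-] → (0, -0.4277, 0)–(0.4277, -0.4277, 0)  len=0.4277
  (v8,v9,v2) [--+] → (0.4277, -0.4277, 1.87521)–(0, -0.4277, 2.11677)  len=0.4912
  (v9,v0,v1) [-++] → (0.4277, -0.4277, 0)–(1.80285, -0.4277, 0)  len=1.3752
  (v9,v1,v2) [-++] → (1.80285, -0.4277, 0)–(0.4277, -0.4277, 1.87521)  len=2.3254

Chained into 1 loop(s):
  loop 1: 8 segments, perimeter = 9.2389
Total perimeter = 9.239

loops=1 perimeter=9.239


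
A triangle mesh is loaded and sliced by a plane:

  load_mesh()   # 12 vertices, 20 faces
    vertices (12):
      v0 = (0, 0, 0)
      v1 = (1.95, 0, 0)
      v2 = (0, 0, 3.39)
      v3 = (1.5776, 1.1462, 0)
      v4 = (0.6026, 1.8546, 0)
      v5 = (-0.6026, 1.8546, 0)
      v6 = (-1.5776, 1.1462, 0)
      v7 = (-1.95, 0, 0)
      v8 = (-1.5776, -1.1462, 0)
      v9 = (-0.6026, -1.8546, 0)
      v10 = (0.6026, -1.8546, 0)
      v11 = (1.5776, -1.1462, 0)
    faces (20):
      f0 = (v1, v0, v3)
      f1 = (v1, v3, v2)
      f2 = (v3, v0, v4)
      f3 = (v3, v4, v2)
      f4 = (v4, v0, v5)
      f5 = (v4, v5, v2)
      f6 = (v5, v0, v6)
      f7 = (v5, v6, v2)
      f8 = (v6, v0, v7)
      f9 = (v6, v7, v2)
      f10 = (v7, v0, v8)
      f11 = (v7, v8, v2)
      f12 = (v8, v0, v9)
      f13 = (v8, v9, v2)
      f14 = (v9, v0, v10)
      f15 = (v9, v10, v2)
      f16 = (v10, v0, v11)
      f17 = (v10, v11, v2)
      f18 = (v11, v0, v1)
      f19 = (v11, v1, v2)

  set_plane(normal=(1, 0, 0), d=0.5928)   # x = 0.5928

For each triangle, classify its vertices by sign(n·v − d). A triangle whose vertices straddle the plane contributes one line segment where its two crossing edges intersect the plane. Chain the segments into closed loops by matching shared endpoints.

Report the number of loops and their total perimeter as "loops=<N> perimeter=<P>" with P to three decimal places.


Straddling triangles (12 of 20):
  (v1,v0,v3) [+-+] → (0.5928, 0, 0)–(0.5928, 0.430697, 0)  len=0.4307
  (v1,v3,v2) [++-] → (0.5928, 0.430697, 2.11617)–(0.5928, 0, 2.35944)  len=0.4947
  (v3,v0,v4) [+-+] → (0.5928, 0.430697, 0)–(0.5928, 1.82444, 0)  len=1.3937
  (v3,v4,v2) [++-] → (0.5928, 1.82444, 0.0551311)–(0.5928, 0.430697, 2.11617)  len=2.4881
  (v4,v0,v5) [+--] → (0.5928, 1.82444, 0)–(0.5928, 1.8546, 0)  len=0.0302
  (v4,v5,v2) [+--] → (0.5928, 1.8546, 0)–(0.5928, 1.82444, 0.0551311)  len=0.0628
  (v9,v0,v10) [--+] → (0.5928, -1.82444, 0)–(0.5928, -1.8546, 0)  len=0.0302
  (v9,v10,v2) [-+-] → (0.5928, -1.8546, 0)–(0.5928, -1.82444, 0.0551311)  len=0.0628
  (v10,v0,v11) [+-+] → (0.5928, -1.82444, 0)–(0.5928, -0.430697, 0)  len=1.3937
  (v10,v11,v2) [++-] → (0.5928, -0.430697, 2.11617)–(0.5928, -1.82444, 0.0551311)  len=2.4881
  (v11,v0,v1) [+-+] → (0.5928, -0.430697, 0)–(0.5928, 0, 0)  len=0.4307
  (v11,v1,v2) [++-] → (0.5928, 0, 2.35944)–(0.5928, -0.430697, 2.11617)  len=0.4947

Chained into 1 loop(s):
  loop 1: 12 segments, perimeter = 9.8003
Total perimeter = 9.800

loops=1 perimeter=9.800


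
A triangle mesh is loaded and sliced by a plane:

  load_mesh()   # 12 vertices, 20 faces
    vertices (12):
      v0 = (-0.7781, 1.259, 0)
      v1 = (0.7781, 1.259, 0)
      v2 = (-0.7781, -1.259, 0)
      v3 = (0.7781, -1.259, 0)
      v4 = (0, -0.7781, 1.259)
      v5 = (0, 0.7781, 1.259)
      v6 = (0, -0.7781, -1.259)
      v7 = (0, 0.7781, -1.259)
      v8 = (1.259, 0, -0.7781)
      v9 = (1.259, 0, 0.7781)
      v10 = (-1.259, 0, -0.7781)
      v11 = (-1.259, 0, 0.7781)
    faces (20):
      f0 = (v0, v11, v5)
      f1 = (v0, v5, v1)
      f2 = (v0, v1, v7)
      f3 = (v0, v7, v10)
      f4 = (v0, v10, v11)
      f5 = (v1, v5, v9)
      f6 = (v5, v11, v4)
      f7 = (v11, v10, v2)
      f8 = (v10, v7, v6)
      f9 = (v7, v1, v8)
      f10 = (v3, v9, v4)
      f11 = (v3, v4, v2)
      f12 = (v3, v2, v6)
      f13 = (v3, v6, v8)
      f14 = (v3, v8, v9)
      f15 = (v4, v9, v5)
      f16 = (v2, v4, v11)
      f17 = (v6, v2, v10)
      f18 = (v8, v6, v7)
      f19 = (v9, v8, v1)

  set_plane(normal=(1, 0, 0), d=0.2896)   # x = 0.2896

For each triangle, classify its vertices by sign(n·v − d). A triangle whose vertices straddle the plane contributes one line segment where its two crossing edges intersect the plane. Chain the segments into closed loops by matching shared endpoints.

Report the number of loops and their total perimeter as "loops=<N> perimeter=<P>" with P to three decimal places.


loops=1 perimeter=7.806

Straddling triangles (10 of 20):
  (v0,v5,v1) [--+] → (0.2896, 0.957086, 0.790414)–(0.2896, 1.259, 0)  len=0.8461
  (v0,v1,v7) [-+-] → (0.2896, 1.259, 0)–(0.2896, 0.957086, -0.790414)  len=0.8461
  (v1,v5,v9) [+-+] → (0.2896, 0.957086, 0.790414)–(0.2896, 0.599118, 1.14838)  len=0.5062
  (v7,v1,v8) [-++] → (0.2896, 0.957086, -0.790414)–(0.2896, 0.599118, -1.14838)  len=0.5062
  (v3,v9,v4) [++-] → (0.2896, -0.599118, 1.14838)–(0.2896, -0.957086, 0.790414)  len=0.5062
  (v3,v4,v2) [+--] → (0.2896, -0.957086, 0.790414)–(0.2896, -1.259, 0)  len=0.8461
  (v3,v2,v6) [+--] → (0.2896, -1.259, 0)–(0.2896, -0.957086, -0.790414)  len=0.8461
  (v3,v6,v8) [+-+] → (0.2896, -0.957086, -0.790414)–(0.2896, -0.599118, -1.14838)  len=0.5062
  (v4,v9,v5) [-+-] → (0.2896, -0.599118, 1.14838)–(0.2896, 0.599118, 1.14838)  len=1.1982
  (v8,v6,v7) [+--] → (0.2896, -0.599118, -1.14838)–(0.2896, 0.599118, -1.14838)  len=1.1982

Chained into 1 loop(s):
  loop 1: 10 segments, perimeter = 7.8059
Total perimeter = 7.806


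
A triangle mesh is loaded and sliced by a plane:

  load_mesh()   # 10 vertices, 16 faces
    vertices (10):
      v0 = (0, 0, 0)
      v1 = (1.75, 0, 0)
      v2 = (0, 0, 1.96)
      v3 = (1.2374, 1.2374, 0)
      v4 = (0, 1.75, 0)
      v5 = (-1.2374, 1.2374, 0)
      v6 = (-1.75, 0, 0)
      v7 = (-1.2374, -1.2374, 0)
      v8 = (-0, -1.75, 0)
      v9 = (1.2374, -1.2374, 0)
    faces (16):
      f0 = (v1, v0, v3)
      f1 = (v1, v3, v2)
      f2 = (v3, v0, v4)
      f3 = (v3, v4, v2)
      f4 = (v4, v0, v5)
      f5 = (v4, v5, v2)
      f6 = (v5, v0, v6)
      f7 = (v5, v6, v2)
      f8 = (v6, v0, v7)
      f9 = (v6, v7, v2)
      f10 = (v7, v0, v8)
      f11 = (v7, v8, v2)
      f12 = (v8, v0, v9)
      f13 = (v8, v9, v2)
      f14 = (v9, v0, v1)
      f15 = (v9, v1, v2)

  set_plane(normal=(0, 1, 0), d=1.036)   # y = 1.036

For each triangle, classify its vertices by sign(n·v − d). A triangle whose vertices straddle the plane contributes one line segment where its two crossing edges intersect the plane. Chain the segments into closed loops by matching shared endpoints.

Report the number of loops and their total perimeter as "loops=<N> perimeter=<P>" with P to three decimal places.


loops=1 perimeter=5.781

Straddling triangles (8 of 16):
  (v1,v0,v3) [--+] → (1.036, 1.036, 0)–(1.32083, 1.036, 0)  len=0.2848
  (v1,v3,v2) [-+-] → (1.32083, 1.036, 0)–(1.036, 1.036, 0.319011)  len=0.4277
  (v3,v0,v4) [+-+] → (1.036, 1.036, 0)–(0, 1.036, 0)  len=1.0360
  (v3,v4,v2) [++-] → (0, 1.036, 0.79968)–(1.036, 1.036, 0.319011)  len=1.1421
  (v4,v0,v5) [+-+] → (0, 1.036, 0)–(-1.036, 1.036, 0)  len=1.0360
  (v4,v5,v2) [++-] → (-1.036, 1.036, 0.319011)–(0, 1.036, 0.79968)  len=1.1421
  (v5,v0,v6) [+--] → (-1.036, 1.036, 0)–(-1.32083, 1.036, 0)  len=0.2848
  (v5,v6,v2) [+--] → (-1.32083, 1.036, 0)–(-1.036, 1.036, 0.319011)  len=0.4277

Chained into 1 loop(s):
  loop 1: 8 segments, perimeter = 5.7811
Total perimeter = 5.781


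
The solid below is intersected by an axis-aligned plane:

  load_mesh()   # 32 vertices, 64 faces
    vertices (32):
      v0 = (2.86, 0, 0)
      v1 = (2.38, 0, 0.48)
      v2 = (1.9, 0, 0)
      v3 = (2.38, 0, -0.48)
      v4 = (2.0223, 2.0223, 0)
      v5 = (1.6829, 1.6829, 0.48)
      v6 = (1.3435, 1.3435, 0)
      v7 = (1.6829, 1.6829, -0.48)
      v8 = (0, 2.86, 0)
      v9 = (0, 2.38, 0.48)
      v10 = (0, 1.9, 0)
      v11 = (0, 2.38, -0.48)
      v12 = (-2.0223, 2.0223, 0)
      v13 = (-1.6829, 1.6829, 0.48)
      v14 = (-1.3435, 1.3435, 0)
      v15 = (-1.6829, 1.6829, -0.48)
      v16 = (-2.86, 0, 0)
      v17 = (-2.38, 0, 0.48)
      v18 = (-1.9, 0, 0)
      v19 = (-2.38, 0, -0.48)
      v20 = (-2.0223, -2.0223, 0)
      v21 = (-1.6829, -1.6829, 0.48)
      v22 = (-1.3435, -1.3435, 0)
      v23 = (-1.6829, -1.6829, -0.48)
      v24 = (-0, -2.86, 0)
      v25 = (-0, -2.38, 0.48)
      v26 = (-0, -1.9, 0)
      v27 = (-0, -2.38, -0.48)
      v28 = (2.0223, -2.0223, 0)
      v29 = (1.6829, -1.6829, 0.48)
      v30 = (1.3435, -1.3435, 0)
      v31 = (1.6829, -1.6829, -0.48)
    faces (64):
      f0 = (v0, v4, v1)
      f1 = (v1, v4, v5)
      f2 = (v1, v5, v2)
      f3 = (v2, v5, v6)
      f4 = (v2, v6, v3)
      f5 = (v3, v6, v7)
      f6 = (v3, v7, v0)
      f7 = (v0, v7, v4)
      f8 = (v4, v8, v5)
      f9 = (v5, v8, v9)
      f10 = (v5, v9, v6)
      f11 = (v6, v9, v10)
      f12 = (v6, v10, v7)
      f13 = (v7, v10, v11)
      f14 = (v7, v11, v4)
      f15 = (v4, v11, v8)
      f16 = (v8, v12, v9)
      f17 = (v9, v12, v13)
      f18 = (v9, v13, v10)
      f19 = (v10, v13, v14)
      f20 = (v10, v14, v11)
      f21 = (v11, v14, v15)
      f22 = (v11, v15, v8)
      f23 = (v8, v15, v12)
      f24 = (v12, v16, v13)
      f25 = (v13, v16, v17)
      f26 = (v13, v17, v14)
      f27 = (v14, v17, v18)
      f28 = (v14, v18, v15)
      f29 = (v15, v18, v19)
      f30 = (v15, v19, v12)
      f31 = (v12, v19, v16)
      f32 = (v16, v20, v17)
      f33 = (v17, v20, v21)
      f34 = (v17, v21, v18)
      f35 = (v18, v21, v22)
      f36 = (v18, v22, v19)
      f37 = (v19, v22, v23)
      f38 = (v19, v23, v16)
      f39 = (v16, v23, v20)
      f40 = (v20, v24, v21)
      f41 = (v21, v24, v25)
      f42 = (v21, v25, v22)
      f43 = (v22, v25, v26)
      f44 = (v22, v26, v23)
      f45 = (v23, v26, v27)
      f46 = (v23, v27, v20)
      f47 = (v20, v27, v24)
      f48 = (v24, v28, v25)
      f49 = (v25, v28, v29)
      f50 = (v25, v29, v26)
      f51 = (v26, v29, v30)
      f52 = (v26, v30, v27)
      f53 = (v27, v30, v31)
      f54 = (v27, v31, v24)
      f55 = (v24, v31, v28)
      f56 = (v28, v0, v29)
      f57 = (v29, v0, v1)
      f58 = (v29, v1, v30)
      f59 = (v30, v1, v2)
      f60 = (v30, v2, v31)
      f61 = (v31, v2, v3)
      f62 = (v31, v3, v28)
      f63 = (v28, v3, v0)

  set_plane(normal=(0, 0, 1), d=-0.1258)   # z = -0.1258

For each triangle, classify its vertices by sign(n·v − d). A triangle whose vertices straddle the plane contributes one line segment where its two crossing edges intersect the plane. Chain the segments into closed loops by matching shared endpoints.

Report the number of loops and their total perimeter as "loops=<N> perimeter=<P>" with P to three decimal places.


loops=2 perimeter=29.145

Straddling triangles (32 of 64):
  (v2,v6,v3) [++-] → (1.61515, 0.991391, -0.1258)–(2.0258, 0, -0.1258)  len=1.0731
  (v3,v6,v7) [-+-] → (1.61515, 0.991391, -0.1258)–(1.43245, 1.43245, -0.1258)  len=0.4774
  (v3,v7,v0) [--+] → (2.5515, 0.44106, -0.1258)–(2.7342, 0, -0.1258)  len=0.4774
  (v0,v7,v4) [+-+] → (2.5515, 0.44106, -0.1258)–(1.93335, 1.93335, -0.1258)  len=1.6153
  (v6,v10,v7) [++-] → (0.44106, 1.8431, -0.1258)–(1.43245, 1.43245, -0.1258)  len=1.0731
  (v7,v10,v11) [-+-] → (0.44106, 1.8431, -0.1258)–(0, 2.0258, -0.1258)  len=0.4774
  (v7,v11,v4) [--+] → (1.49229, 2.11605, -0.1258)–(1.93335, 1.93335, -0.1258)  len=0.4774
  (v4,v11,v8) [+-+] → (1.49229, 2.11605, -0.1258)–(0, 2.7342, -0.1258)  len=1.6153
  (v10,v14,v11) [++-] → (-0.991391, 1.61515, -0.1258)–(0, 2.0258, -0.1258)  len=1.0731
  (v11,v14,v15) [-+-] → (-0.991391, 1.61515, -0.1258)–(-1.43245, 1.43245, -0.1258)  len=0.4774
  (v11,v15,v8) [--+] → (-0.44106, 2.5515, -0.1258)–(0, 2.7342, -0.1258)  len=0.4774
  (v8,v15,v12) [+-+] → (-0.44106, 2.5515, -0.1258)–(-1.93335, 1.93335, -0.1258)  len=1.6153
  (v14,v18,v15) [++-] → (-1.8431, 0.44106, -0.1258)–(-1.43245, 1.43245, -0.1258)  len=1.0731
  (v15,v18,v19) [-+-] → (-1.8431, 0.44106, -0.1258)–(-2.0258, 0, -0.1258)  len=0.4774
  (v15,v19,v12) [--+] → (-2.11605, 1.49229, -0.1258)–(-1.93335, 1.93335, -0.1258)  len=0.4774
  (v12,v19,v16) [+-+] → (-2.11605, 1.49229, -0.1258)–(-2.7342, 0, -0.1258)  len=1.6153
  (v18,v22,v19) [++-] → (-1.61515, -0.991391, -0.1258)–(-2.0258, 0, -0.1258)  len=1.0731
  (v19,v22,v23) [-+-] → (-1.61515, -0.991391, -0.1258)–(-1.43245, -1.43245, -0.1258)  len=0.4774
  (v19,v23,v16) [--+] → (-2.5515, -0.44106, -0.1258)–(-2.7342, 0, -0.1258)  len=0.4774
  (v16,v23,v20) [+-+] → (-2.5515, -0.44106, -0.1258)–(-1.93335, -1.93335, -0.1258)  len=1.6153
  (v22,v26,v23) [++-] → (-0.44106, -1.8431, -0.1258)–(-1.43245, -1.43245, -0.1258)  len=1.0731
  (v23,v26,v27) [-+-] → (-0.44106, -1.8431, -0.1258)–(0, -2.0258, -0.1258)  len=0.4774
  (v23,v27,v20) [--+] → (-1.49229, -2.11605, -0.1258)–(-1.93335, -1.93335, -0.1258)  len=0.4774
  (v20,v27,v24) [+-+] → (-1.49229, -2.11605, -0.1258)–(0, -2.7342, -0.1258)  len=1.6153
  (v26,v30,v27) [++-] → (0.991391, -1.61515, -0.1258)–(0, -2.0258, -0.1258)  len=1.0731
  (v27,v30,v31) [-+-] → (0.991391, -1.61515, -0.1258)–(1.43245, -1.43245, -0.1258)  len=0.4774
  (v27,v31,v24) [--+] → (0.44106, -2.5515, -0.1258)–(0, -2.7342, -0.1258)  len=0.4774
  (v24,v31,v28) [+-+] → (0.44106, -2.5515, -0.1258)–(1.93335, -1.93335, -0.1258)  len=1.6153
  (v30,v2,v31) [++-] → (1.8431, -0.44106, -0.1258)–(1.43245, -1.43245, -0.1258)  len=1.0731
  (v31,v2,v3) [-+-] → (1.8431, -0.44106, -0.1258)–(2.0258, 0, -0.1258)  len=0.4774
  (v31,v3,v28) [--+] → (2.11605, -1.49229, -0.1258)–(1.93335, -1.93335, -0.1258)  len=0.4774
  (v28,v3,v0) [+-+] → (2.11605, -1.49229, -0.1258)–(2.7342, 0, -0.1258)  len=1.6153

Chained into 2 loop(s):
  loop 1: 16 segments, perimeter = 12.4038
  loop 2: 16 segments, perimeter = 16.7412
Total perimeter = 29.145


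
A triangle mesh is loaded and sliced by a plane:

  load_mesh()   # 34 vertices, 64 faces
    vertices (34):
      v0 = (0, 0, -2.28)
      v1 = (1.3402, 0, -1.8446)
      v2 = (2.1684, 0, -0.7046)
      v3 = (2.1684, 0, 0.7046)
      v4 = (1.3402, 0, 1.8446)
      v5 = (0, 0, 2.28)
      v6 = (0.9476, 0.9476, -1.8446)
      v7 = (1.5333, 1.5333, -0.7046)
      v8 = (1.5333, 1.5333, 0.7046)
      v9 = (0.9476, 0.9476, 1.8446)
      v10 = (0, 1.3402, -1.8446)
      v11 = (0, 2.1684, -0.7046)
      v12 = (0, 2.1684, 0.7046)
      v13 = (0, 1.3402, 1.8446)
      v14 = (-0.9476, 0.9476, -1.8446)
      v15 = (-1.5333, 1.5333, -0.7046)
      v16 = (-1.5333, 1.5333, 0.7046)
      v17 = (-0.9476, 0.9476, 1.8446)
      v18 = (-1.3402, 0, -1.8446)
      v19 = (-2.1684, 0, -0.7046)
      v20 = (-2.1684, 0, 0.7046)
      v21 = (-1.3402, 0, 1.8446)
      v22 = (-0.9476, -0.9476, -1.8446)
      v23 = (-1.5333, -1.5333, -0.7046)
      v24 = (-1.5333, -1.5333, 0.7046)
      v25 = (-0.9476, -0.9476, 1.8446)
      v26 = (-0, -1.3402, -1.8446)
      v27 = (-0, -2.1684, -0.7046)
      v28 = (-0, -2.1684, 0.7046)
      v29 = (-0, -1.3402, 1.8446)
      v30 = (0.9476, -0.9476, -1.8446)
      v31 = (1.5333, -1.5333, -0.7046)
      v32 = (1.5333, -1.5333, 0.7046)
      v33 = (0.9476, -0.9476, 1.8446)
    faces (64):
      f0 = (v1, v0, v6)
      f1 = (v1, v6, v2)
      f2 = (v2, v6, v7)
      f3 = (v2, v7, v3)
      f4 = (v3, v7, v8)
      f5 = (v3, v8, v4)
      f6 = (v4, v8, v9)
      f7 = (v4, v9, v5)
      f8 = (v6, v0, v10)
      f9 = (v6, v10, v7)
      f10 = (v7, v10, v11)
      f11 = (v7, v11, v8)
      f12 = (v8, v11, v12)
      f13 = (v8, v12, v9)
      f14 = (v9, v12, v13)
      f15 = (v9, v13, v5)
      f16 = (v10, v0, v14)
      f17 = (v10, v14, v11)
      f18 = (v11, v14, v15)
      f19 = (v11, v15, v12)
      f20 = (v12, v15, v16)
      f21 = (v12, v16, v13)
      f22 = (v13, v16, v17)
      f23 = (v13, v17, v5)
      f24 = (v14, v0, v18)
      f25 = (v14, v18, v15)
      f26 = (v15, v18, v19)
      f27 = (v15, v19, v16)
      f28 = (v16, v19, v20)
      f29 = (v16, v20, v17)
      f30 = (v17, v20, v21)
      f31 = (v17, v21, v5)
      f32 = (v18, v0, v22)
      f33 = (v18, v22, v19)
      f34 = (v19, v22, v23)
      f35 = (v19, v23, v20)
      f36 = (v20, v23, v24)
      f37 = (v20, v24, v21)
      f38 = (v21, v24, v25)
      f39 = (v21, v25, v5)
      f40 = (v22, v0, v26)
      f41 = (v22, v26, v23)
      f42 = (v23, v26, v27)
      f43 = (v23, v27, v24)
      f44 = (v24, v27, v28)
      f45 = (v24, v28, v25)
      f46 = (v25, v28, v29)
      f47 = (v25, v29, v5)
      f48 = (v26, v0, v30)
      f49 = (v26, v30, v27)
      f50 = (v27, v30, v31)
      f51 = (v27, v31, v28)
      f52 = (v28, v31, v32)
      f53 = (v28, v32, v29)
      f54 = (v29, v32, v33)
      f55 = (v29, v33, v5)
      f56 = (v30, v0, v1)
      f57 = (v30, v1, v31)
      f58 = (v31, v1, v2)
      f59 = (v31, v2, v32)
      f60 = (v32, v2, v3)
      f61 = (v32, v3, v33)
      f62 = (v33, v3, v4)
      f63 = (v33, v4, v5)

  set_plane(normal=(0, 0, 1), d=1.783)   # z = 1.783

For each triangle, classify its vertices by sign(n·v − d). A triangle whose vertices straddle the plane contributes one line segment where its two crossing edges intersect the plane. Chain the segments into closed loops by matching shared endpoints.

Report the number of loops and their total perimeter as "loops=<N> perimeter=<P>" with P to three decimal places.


loops=1 perimeter=8.480

Straddling triangles (16 of 64):
  (v3,v8,v4) [--+] → (1.35063, 0.082852, 1.783)–(1.38495, 0, 1.783)  len=0.0897
  (v4,v8,v9) [+-+] → (1.35063, 0.082852, 1.783)–(0.979248, 0.979248, 1.783)  len=0.9703
  (v8,v12,v9) [--+] → (0.896396, 1.01357, 1.783)–(0.979248, 0.979248, 1.783)  len=0.0897
  (v9,v12,v13) [+-+] → (0.896396, 1.01357, 1.783)–(0, 1.38495, 1.783)  len=0.9703
  (v12,v16,v13) [--+] → (-0.082852, 1.35063, 1.783)–(0, 1.38495, 1.783)  len=0.0897
  (v13,v16,v17) [+-+] → (-0.082852, 1.35063, 1.783)–(-0.979248, 0.979248, 1.783)  len=0.9703
  (v16,v20,v17) [--+] → (-1.01357, 0.896396, 1.783)–(-0.979248, 0.979248, 1.783)  len=0.0897
  (v17,v20,v21) [+-+] → (-1.01357, 0.896396, 1.783)–(-1.38495, 0, 1.783)  len=0.9703
  (v20,v24,v21) [--+] → (-1.35063, -0.082852, 1.783)–(-1.38495, 0, 1.783)  len=0.0897
  (v21,v24,v25) [+-+] → (-1.35063, -0.082852, 1.783)–(-0.979248, -0.979248, 1.783)  len=0.9703
  (v24,v28,v25) [--+] → (-0.896396, -1.01357, 1.783)–(-0.979248, -0.979248, 1.783)  len=0.0897
  (v25,v28,v29) [+-+] → (-0.896396, -1.01357, 1.783)–(0, -1.38495, 1.783)  len=0.9703
  (v28,v32,v29) [--+] → (0.082852, -1.35063, 1.783)–(0, -1.38495, 1.783)  len=0.0897
  (v29,v32,v33) [+-+] → (0.082852, -1.35063, 1.783)–(0.979248, -0.979248, 1.783)  len=0.9703
  (v32,v3,v33) [--+] → (1.01357, -0.896396, 1.783)–(0.979248, -0.979248, 1.783)  len=0.0897
  (v33,v3,v4) [+-+] → (1.01357, -0.896396, 1.783)–(1.38495, 0, 1.783)  len=0.9703

Chained into 1 loop(s):
  loop 1: 16 segments, perimeter = 8.4797
Total perimeter = 8.480


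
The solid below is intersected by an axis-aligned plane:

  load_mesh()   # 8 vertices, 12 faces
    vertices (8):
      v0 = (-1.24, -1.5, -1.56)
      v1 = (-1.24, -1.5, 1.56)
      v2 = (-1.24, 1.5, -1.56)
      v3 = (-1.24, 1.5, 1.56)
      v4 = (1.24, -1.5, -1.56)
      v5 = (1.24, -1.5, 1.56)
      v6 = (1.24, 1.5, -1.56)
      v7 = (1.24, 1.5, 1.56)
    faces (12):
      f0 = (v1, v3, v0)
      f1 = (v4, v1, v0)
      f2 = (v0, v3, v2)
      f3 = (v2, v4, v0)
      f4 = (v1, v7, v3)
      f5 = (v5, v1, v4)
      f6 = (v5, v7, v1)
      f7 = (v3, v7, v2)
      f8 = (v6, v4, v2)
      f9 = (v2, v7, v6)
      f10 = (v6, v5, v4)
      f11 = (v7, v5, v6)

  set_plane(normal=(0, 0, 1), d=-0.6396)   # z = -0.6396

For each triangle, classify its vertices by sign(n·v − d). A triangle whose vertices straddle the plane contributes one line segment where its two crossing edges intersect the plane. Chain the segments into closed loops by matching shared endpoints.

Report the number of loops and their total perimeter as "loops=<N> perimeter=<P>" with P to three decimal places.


Straddling triangles (8 of 12):
  (v1,v3,v0) [++-] → (-1.24, -0.615, -0.6396)–(-1.24, -1.5, -0.6396)  len=0.8850
  (v4,v1,v0) [-+-] → (0.5084, -1.5, -0.6396)–(-1.24, -1.5, -0.6396)  len=1.7484
  (v0,v3,v2) [-+-] → (-1.24, -0.615, -0.6396)–(-1.24, 1.5, -0.6396)  len=2.1150
  (v5,v1,v4) [++-] → (0.5084, -1.5, -0.6396)–(1.24, -1.5, -0.6396)  len=0.7316
  (v3,v7,v2) [++-] → (-0.5084, 1.5, -0.6396)–(-1.24, 1.5, -0.6396)  len=0.7316
  (v2,v7,v6) [-+-] → (-0.5084, 1.5, -0.6396)–(1.24, 1.5, -0.6396)  len=1.7484
  (v6,v5,v4) [-+-] → (1.24, 0.615, -0.6396)–(1.24, -1.5, -0.6396)  len=2.1150
  (v7,v5,v6) [++-] → (1.24, 0.615, -0.6396)–(1.24, 1.5, -0.6396)  len=0.8850

Chained into 1 loop(s):
  loop 1: 8 segments, perimeter = 10.9600
Total perimeter = 10.960

loops=1 perimeter=10.960
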